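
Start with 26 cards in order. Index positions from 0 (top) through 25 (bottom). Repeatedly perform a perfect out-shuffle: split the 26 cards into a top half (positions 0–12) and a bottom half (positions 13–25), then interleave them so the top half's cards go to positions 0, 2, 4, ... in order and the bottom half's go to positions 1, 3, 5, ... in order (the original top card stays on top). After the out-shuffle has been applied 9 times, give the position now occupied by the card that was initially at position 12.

19

Track the card's position through each out-shuffle:
12 → 24 → 23 → 21 → 17 → 9 → 18 → 11 → 22 → 19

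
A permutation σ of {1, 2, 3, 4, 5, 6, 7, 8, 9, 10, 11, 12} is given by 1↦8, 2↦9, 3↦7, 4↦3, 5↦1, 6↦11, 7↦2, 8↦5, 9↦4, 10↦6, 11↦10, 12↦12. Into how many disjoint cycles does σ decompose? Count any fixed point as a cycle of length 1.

4

Cycle decomposition: (1 8 5) (2 9 4 3 7) (6 11 10) (12).
4 cycles.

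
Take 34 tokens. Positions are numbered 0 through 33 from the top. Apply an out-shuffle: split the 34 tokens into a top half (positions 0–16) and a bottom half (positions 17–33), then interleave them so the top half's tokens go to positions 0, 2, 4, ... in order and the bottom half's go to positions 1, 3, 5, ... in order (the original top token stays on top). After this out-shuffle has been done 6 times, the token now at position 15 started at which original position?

Work backwards from position 15, undoing one out-shuffle at a time:
15 ← 24 ← 12 ← 6 ← 3 ← 18 ← 9
So the token now at position 15 started at position 9.

9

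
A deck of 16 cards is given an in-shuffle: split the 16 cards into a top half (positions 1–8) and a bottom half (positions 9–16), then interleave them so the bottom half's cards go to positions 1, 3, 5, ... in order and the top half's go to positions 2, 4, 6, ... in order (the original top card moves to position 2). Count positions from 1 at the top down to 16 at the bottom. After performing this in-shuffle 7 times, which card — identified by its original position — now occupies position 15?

13

Work backwards from position 15, undoing one in-shuffle at a time:
15 ← 16 ← 8 ← 4 ← 2 ← 1 ← 9 ← 13
So the card now at position 15 started at position 13.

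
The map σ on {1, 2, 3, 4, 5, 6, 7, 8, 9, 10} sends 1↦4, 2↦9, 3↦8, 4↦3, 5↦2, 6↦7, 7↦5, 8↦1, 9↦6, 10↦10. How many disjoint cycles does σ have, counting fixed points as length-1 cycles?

3

Cycle decomposition: (1 4 3 8) (2 9 6 7 5) (10).
3 cycles.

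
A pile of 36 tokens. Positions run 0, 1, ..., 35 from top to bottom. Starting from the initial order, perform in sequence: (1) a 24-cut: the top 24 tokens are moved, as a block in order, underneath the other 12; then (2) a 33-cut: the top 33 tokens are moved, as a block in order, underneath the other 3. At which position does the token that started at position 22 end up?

Track the token from position 22 forward through each operation:
  after op 1 (cut 24): 22 → 34
  after op 2 (cut 33): 34 → 1

1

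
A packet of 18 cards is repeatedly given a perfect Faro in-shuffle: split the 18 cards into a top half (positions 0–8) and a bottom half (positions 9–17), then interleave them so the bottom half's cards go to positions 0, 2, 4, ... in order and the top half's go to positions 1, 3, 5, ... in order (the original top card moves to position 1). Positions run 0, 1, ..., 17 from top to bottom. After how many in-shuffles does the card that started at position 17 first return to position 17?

18

Follow position 17 under repeated in-shuffles:
17 → 16 → 14 → 10 → 2 → 5 → 11 → 4 → 9 → 0 → 1 → 3 → 7 → 15 → 12 → 6 → 13 → 8 → 17
It first returns after 18 in-shuffles.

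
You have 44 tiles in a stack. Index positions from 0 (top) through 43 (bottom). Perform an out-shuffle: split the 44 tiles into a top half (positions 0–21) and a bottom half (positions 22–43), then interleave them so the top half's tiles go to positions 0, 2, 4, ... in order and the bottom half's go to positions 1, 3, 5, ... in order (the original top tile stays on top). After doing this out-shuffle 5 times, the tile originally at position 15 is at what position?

7

Track the tile's position through each out-shuffle:
15 → 30 → 17 → 34 → 25 → 7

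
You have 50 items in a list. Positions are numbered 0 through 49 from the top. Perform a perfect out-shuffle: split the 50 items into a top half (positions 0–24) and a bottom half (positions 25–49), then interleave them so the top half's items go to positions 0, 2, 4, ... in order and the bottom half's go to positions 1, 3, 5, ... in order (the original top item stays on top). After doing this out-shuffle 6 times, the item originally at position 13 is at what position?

48

Track the item's position through each out-shuffle:
13 → 26 → 3 → 6 → 12 → 24 → 48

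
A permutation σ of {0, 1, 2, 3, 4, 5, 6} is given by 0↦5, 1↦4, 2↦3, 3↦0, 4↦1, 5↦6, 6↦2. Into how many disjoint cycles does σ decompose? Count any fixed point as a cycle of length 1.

Cycle decomposition: (0 5 6 2 3) (1 4).
2 cycles.

2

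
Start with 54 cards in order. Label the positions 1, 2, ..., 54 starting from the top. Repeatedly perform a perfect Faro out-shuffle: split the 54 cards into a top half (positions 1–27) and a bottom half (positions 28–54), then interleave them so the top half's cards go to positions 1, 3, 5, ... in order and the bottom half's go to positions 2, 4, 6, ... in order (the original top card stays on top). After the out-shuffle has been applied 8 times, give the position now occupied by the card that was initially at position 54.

54

Position 54 is a fixed point of every out-shuffle, so the card never moves.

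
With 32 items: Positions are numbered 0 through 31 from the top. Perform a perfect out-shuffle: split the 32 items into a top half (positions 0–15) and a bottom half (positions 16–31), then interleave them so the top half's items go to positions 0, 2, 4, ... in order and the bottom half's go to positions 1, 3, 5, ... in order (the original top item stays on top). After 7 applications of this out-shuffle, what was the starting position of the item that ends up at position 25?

14

Work backwards from position 25, undoing one out-shuffle at a time:
25 ← 28 ← 14 ← 7 ← 19 ← 25 ← 28 ← 14
So the item now at position 25 started at position 14.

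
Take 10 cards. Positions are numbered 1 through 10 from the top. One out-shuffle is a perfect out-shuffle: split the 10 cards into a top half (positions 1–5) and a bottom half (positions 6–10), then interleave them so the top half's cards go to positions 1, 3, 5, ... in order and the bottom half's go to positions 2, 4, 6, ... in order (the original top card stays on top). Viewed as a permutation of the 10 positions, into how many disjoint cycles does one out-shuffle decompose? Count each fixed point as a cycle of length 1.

4

Trace each unvisited position around until it returns:
(1) (2 3 5 9 8 6) (4 7) (10)
4 cycles in total.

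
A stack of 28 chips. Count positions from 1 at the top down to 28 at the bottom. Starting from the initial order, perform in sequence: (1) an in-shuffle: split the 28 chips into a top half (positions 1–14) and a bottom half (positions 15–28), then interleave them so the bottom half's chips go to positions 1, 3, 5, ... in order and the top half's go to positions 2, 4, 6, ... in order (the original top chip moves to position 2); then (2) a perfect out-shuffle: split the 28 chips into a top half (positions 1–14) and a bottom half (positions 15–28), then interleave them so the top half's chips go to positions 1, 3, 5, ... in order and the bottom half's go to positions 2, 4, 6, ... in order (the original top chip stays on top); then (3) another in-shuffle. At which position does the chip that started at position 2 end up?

Track the chip from position 2 forward through each operation:
  after op 1 (in-shuffle): 2 → 4
  after op 2 (out-shuffle): 4 → 7
  after op 3 (in-shuffle): 7 → 14

14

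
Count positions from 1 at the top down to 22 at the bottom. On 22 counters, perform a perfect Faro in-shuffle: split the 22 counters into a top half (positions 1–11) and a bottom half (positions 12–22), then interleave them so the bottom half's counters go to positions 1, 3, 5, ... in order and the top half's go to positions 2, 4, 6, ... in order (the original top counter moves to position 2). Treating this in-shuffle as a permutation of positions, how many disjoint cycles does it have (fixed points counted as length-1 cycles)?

2

Trace each unvisited position around until it returns:
(1 2 4 8 16 9 ... len 11) (5 10 20 17 11 22 ... len 11)
2 cycles in total.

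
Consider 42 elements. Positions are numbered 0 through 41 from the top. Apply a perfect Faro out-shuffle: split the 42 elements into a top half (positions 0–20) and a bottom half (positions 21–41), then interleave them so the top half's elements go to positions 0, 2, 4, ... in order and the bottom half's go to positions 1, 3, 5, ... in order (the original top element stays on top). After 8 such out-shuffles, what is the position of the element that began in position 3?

Track the element's position through each out-shuffle:
3 → 6 → 12 → 24 → 7 → 14 → 28 → 15 → 30

30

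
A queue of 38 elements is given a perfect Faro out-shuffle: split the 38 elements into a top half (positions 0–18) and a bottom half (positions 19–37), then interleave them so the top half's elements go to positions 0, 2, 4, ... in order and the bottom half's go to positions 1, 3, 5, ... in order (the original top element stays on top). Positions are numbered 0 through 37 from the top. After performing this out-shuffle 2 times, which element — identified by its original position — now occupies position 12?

Work backwards from position 12, undoing one out-shuffle at a time:
12 ← 6 ← 3
So the element now at position 12 started at position 3.

3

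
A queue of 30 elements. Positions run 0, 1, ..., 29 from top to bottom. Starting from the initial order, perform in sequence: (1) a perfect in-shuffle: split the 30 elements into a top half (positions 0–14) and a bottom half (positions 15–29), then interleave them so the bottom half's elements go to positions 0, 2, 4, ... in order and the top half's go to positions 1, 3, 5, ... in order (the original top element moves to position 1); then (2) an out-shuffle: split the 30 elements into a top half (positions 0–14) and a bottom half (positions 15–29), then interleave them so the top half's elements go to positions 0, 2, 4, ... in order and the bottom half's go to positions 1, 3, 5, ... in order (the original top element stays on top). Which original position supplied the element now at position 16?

19

Undo the operations in reverse order, starting from position 16:
  undo op 2 (out-shuffle, from top half): 16 ← 8
  undo op 1 (in-shuffle, from bottom half): 8 ← 19
So the element at position 16 came from original position 19.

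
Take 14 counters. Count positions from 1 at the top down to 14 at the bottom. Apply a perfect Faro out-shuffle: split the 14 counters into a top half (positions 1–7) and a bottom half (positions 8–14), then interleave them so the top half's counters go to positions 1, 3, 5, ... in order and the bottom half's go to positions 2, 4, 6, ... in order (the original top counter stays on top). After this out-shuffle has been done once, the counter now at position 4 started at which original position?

9

Work backwards from position 4, undoing one out-shuffle at a time:
4 ← 9
So the counter now at position 4 started at position 9.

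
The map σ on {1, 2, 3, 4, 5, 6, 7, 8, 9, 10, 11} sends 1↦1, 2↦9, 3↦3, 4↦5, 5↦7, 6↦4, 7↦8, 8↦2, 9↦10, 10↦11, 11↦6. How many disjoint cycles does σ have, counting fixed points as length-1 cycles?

Cycle decomposition: (1) (2 9 10 11 6 4 5 7 8) (3).
3 cycles.

3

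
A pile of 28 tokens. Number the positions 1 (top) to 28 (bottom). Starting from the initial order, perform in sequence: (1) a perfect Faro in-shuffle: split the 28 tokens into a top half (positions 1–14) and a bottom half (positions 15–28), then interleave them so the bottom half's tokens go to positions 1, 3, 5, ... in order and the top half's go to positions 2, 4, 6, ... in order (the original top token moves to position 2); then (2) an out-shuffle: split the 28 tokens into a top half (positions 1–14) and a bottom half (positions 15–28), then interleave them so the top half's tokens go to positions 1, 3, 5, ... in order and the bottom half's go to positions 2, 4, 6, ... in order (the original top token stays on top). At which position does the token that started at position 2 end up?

Track the token from position 2 forward through each operation:
  after op 1 (in-shuffle): 2 → 4
  after op 2 (out-shuffle): 4 → 7

7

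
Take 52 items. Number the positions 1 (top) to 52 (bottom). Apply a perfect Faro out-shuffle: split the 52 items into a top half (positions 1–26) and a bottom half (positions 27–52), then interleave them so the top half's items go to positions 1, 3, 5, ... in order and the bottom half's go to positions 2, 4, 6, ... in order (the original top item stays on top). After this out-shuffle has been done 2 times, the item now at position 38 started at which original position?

Work backwards from position 38, undoing one out-shuffle at a time:
38 ← 45 ← 23
So the item now at position 38 started at position 23.

23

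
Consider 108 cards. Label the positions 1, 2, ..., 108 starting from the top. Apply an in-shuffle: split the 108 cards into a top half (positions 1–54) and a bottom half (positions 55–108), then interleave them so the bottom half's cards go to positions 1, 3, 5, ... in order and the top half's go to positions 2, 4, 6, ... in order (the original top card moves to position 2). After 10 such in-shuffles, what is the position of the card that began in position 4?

Track the card's position through each in-shuffle:
4 → 8 → 16 → 32 → 64 → 19 → 38 → 76 → 43 → 86 → 63

63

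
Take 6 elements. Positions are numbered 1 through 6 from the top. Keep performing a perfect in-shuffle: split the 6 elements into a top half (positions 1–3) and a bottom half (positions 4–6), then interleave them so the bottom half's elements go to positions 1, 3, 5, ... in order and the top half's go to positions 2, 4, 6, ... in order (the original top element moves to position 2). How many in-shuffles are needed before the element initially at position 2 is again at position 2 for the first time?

3

Follow position 2 under repeated in-shuffles:
2 → 4 → 1 → 2
It first returns after 3 in-shuffles.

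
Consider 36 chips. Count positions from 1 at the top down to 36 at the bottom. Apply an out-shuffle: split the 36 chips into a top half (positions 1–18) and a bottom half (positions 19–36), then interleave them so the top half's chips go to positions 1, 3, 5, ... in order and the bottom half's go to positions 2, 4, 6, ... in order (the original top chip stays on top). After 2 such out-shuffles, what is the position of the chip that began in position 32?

Track the chip's position through each out-shuffle:
32 → 28 → 20

20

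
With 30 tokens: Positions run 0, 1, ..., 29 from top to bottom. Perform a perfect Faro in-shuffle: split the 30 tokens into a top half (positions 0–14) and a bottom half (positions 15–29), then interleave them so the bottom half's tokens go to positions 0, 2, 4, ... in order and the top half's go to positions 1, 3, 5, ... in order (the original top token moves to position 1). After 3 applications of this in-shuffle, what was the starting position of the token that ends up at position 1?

7

Work backwards from position 1, undoing one in-shuffle at a time:
1 ← 0 ← 15 ← 7
So the token now at position 1 started at position 7.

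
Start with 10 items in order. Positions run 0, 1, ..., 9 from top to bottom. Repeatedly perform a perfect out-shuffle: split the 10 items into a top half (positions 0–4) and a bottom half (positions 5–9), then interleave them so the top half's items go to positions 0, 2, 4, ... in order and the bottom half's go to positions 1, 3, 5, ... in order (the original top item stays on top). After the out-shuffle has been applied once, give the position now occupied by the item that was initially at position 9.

Position 9 is a fixed point of every out-shuffle, so the item never moves.

9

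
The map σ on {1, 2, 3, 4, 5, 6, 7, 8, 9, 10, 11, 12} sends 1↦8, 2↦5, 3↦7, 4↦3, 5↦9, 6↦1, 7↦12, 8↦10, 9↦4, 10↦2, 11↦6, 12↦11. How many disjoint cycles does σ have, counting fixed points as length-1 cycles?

1

Cycle decomposition: (1 8 10 2 5 9 4 3 7 12 11 6).
1 cycle.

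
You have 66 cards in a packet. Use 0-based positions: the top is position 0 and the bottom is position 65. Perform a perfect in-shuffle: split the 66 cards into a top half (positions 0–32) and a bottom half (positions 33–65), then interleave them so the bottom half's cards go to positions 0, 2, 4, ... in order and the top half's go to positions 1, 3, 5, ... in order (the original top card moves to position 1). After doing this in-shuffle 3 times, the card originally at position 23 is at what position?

57

Track the card's position through each in-shuffle:
23 → 47 → 28 → 57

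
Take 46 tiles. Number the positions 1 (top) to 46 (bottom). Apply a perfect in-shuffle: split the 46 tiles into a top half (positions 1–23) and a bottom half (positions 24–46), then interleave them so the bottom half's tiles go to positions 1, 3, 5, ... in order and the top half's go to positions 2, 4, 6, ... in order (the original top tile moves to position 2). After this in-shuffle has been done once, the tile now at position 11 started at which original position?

Work backwards from position 11, undoing one in-shuffle at a time:
11 ← 29
So the tile now at position 11 started at position 29.

29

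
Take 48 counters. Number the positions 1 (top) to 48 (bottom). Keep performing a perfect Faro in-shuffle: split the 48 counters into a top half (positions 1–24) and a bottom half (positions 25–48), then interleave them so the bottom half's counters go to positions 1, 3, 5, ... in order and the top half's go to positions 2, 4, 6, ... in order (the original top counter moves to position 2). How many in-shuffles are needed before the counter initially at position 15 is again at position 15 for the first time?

21

Follow position 15 under repeated in-shuffles:
15 → 30 → 11 → 22 → 44 → 39 → 29 → 9 → ... → 15 (length 21)
It first returns after 21 in-shuffles.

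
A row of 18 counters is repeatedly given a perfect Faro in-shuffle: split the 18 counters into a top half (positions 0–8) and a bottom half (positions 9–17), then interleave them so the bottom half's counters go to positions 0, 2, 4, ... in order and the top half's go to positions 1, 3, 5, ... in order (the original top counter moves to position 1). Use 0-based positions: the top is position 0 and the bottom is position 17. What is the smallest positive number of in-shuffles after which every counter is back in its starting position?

18

The in-shuffle permutes the 18 positions with cycle lengths [18].
Every counter is home exactly when every cycle has completed a whole number of laps, i.e. after lcm(18) = 18 in-shuffles.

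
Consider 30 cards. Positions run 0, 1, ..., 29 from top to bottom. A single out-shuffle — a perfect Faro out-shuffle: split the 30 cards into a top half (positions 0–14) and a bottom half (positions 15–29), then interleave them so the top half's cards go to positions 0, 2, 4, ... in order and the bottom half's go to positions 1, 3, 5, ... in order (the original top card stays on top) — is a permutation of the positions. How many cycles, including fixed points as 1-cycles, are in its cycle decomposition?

Trace each unvisited position around until it returns:
(0) (1 2 4 8 16 3 ... len 28) (29)
3 cycles in total.

3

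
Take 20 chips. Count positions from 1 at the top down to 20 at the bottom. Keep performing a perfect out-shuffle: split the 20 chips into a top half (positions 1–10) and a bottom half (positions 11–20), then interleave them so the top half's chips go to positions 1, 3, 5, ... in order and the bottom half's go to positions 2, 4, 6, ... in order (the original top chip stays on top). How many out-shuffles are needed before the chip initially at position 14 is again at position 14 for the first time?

18

Follow position 14 under repeated out-shuffles:
14 → 8 → 15 → 10 → 19 → 18 → 16 → 12 → 4 → 7 → 13 → 6 → 11 → 2 → 3 → 5 → 9 → 17 → 14
It first returns after 18 out-shuffles.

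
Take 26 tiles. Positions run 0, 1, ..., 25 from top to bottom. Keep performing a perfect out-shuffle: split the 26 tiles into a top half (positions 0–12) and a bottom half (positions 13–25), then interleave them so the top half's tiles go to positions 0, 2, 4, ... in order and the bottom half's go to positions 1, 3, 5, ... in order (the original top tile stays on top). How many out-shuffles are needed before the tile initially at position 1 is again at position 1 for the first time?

Follow position 1 under repeated out-shuffles:
1 → 2 → 4 → 8 → 16 → 7 → 14 → 3 → 6 → 12 → 24 → 23 → 21 → 17 → 9 → 18 → 11 → 22 → 19 → 13 → 1
It first returns after 20 out-shuffles.

20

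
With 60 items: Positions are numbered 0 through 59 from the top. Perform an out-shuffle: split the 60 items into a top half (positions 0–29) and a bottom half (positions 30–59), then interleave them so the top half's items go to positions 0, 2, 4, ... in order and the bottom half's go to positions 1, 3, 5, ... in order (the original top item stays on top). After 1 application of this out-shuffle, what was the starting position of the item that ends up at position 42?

Work backwards from position 42, undoing one out-shuffle at a time:
42 ← 21
So the item now at position 42 started at position 21.

21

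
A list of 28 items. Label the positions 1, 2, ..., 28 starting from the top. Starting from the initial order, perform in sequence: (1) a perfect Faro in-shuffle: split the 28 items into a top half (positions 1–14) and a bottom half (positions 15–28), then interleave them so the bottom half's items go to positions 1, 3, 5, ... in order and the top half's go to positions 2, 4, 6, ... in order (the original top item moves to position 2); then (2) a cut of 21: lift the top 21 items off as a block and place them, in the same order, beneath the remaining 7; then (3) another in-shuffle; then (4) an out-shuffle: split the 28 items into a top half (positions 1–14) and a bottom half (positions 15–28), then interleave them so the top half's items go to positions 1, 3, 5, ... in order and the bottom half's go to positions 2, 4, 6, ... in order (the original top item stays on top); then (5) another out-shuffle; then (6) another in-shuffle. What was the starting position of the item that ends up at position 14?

Undo the operations in reverse order, starting from position 14:
  undo op 6 (in-shuffle, from top half): 14 ← 7
  undo op 5 (out-shuffle, from top half): 7 ← 4
  undo op 4 (out-shuffle, from bottom half): 4 ← 16
  undo op 3 (in-shuffle, from top half): 16 ← 8
  undo op 2 (cut 21): 8 ← 1
  undo op 1 (in-shuffle, from bottom half): 1 ← 15
So the item at position 14 came from original position 15.

15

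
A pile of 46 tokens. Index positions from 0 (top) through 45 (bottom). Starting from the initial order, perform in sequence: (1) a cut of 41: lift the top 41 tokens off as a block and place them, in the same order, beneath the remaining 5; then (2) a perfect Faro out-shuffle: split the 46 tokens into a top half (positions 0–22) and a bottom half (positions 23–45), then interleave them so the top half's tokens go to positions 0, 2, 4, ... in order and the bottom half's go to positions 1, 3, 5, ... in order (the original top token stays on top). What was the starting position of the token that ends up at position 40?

15

Undo the operations in reverse order, starting from position 40:
  undo op 2 (out-shuffle, from top half): 40 ← 20
  undo op 1 (cut 41): 20 ← 15
So the token at position 40 came from original position 15.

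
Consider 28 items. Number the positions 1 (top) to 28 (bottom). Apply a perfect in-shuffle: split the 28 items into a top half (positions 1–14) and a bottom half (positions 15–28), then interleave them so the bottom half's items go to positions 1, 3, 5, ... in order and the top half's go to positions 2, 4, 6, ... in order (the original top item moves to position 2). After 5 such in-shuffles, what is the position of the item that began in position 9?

27

Track the item's position through each in-shuffle:
9 → 18 → 7 → 14 → 28 → 27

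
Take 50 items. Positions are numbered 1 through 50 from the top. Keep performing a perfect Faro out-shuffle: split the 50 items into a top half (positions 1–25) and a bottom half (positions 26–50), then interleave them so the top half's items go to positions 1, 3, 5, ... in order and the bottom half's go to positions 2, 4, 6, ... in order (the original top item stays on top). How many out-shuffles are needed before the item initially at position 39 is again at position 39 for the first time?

21

Follow position 39 under repeated out-shuffles:
39 → 28 → 6 → 11 → 21 → 41 → 32 → 14 → ... → 39 (length 21)
It first returns after 21 out-shuffles.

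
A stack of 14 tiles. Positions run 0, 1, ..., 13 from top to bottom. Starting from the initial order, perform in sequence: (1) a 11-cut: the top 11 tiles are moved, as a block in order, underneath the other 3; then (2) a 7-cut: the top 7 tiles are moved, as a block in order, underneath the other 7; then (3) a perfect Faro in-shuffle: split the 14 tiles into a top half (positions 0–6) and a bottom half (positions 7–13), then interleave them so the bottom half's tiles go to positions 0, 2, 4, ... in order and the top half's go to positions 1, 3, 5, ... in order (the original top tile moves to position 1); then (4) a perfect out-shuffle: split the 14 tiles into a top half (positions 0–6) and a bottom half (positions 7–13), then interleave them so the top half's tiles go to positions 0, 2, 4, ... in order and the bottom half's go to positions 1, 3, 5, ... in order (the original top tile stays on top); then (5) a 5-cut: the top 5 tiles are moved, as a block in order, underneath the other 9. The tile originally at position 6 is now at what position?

5

Track the tile from position 6 forward through each operation:
  after op 1 (cut 11): 6 → 9
  after op 2 (cut 7): 9 → 2
  after op 3 (in-shuffle): 2 → 5
  after op 4 (out-shuffle): 5 → 10
  after op 5 (cut 5): 10 → 5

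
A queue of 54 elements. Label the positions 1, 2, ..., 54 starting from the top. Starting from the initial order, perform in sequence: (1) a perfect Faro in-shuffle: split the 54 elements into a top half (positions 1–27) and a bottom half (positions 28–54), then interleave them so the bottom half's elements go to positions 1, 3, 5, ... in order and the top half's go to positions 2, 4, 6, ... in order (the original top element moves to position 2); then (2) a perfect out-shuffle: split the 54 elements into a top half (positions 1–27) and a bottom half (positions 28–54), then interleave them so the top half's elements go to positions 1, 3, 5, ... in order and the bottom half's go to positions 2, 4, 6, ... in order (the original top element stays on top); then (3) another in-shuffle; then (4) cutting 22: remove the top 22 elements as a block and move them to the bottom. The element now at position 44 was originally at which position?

15

Undo the operations in reverse order, starting from position 44:
  undo op 4 (cut 22): 44 ← 12
  undo op 3 (in-shuffle, from top half): 12 ← 6
  undo op 2 (out-shuffle, from bottom half): 6 ← 30
  undo op 1 (in-shuffle, from top half): 30 ← 15
So the element at position 44 came from original position 15.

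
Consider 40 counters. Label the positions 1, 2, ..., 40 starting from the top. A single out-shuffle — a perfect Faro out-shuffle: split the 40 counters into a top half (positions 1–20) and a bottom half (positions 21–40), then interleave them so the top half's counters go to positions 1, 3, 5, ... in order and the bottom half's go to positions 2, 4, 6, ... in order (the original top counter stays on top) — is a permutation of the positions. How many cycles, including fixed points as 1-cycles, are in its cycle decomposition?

6

Trace each unvisited position around until it returns:
(1) (2 3 5 9 17 33 ... len 12) (4 7 13 25 10 19 ... len 12) (8 15 29 18 35 30 ... len 12) (14 27) (40)
6 cycles in total.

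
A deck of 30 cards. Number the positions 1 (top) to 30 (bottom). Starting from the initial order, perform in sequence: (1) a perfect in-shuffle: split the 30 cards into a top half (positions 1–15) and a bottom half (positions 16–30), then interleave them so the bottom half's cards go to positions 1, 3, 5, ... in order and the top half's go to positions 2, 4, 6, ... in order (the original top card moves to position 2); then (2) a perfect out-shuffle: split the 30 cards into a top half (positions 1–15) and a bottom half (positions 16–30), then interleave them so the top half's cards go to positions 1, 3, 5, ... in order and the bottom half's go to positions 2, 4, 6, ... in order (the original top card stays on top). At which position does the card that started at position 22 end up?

Track the card from position 22 forward through each operation:
  after op 1 (in-shuffle): 22 → 13
  after op 2 (out-shuffle): 13 → 25

25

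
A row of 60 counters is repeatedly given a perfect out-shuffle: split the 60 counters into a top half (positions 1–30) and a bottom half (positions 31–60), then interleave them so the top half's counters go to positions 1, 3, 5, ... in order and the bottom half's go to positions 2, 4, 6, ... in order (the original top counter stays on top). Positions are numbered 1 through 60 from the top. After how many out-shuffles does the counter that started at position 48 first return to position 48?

58

Follow position 48 under repeated out-shuffles:
48 → 36 → 12 → 23 → 45 → 30 → 59 → 58 → ... → 48 (length 58)
It first returns after 58 out-shuffles.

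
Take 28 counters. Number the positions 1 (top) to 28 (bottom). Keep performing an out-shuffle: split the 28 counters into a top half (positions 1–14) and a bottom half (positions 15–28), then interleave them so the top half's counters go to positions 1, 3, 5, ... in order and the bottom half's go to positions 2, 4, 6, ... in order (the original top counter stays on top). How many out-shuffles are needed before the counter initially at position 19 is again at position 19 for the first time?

2

Follow position 19 under repeated out-shuffles:
19 → 10 → 19
It first returns after 2 out-shuffles.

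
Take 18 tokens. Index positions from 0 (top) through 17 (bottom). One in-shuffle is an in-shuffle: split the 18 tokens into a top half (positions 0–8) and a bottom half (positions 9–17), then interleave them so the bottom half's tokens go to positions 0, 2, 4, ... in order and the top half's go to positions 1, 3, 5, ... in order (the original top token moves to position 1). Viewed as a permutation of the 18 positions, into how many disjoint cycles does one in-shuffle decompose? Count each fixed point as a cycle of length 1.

1

Trace each unvisited position around until it returns:
(0 1 3 7 15 12 ... len 18)
1 cycle in total.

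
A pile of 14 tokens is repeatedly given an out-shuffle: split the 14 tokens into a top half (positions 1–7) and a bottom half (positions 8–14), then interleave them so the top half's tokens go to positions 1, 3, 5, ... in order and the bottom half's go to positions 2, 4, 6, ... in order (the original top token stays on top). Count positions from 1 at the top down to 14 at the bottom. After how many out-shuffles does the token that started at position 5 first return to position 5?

Follow position 5 under repeated out-shuffles:
5 → 9 → 4 → 7 → 13 → 12 → 10 → 6 → 11 → 8 → 2 → 3 → 5
It first returns after 12 out-shuffles.

12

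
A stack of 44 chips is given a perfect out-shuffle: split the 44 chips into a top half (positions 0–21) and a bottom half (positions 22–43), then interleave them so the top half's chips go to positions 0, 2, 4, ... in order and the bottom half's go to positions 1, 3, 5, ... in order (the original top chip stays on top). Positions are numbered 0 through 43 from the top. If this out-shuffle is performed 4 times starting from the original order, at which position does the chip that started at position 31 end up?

Track the chip's position through each out-shuffle:
31 → 19 → 38 → 33 → 23

23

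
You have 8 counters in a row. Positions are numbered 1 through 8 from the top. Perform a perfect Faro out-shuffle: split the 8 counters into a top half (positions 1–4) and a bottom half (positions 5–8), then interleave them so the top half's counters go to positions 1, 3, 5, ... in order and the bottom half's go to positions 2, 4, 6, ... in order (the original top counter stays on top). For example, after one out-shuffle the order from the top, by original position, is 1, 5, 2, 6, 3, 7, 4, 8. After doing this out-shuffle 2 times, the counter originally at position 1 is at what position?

1

Position 1 is a fixed point of every out-shuffle, so the counter never moves.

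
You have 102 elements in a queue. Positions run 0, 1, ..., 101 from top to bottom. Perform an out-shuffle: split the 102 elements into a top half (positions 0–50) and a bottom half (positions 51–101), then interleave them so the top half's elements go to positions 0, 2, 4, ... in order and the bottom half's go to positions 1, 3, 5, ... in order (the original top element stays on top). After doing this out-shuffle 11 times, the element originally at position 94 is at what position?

Track the element's position through each out-shuffle:
94 → 87 → 73 → 45 → 90 → 79 → 57 → 13 → 26 → 52 → 3 → 6

6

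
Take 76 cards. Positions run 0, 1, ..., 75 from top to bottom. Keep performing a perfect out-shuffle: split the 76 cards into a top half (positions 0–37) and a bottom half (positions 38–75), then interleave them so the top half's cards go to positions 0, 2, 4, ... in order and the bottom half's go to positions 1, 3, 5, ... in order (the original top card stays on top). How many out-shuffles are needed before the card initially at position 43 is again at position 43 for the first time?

Follow position 43 under repeated out-shuffles:
43 → 11 → 22 → 44 → 13 → 26 → 52 → 29 → 58 → 41 → 7 → 14 → 28 → 56 → 37 → 74 → 73 → 71 → 67 → 59 → 43
It first returns after 20 out-shuffles.

20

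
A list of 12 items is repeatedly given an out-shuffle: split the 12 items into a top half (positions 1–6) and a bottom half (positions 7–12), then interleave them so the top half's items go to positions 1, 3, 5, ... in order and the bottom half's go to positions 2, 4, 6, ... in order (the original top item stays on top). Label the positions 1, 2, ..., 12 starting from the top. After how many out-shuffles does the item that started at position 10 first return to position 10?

Follow position 10 under repeated out-shuffles:
10 → 8 → 4 → 7 → 2 → 3 → 5 → 9 → 6 → 11 → 10
It first returns after 10 out-shuffles.

10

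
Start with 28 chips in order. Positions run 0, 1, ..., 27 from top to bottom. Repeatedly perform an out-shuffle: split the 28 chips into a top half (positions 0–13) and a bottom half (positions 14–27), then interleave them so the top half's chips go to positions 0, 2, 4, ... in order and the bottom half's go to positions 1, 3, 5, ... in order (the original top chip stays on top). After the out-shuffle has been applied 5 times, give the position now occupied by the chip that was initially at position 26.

22

Track the chip's position through each out-shuffle:
26 → 25 → 23 → 19 → 11 → 22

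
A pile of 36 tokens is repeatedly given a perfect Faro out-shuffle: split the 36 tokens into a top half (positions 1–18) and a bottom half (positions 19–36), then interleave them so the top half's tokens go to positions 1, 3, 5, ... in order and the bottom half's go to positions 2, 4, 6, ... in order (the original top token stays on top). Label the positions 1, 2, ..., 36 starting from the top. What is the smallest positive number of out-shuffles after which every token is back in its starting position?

The out-shuffle permutes the 36 positions with cycle lengths [1, 1, 3, 3, 4, 12, 12].
Every token is home exactly when every cycle has completed a whole number of laps, i.e. after lcm(1, 3, 4, 12) = 12 out-shuffles.

12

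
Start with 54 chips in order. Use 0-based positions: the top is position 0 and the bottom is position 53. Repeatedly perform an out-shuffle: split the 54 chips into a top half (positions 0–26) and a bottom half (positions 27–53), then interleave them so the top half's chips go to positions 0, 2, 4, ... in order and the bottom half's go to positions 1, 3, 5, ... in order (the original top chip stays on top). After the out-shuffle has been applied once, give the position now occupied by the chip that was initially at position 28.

Track the chip's position through each out-shuffle:
28 → 3

3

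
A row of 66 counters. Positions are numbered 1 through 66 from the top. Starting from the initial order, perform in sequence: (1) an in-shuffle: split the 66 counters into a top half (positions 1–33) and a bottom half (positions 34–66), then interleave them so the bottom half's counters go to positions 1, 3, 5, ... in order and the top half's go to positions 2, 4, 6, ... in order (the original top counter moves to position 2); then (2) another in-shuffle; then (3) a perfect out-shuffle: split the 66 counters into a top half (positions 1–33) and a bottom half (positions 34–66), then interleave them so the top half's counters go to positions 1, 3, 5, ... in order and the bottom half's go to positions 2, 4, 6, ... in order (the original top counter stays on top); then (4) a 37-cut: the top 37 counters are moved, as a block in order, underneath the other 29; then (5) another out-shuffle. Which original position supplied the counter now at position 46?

37

Undo the operations in reverse order, starting from position 46:
  undo op 5 (out-shuffle, from bottom half): 46 ← 56
  undo op 4 (cut 37): 56 ← 27
  undo op 3 (out-shuffle, from top half): 27 ← 14
  undo op 2 (in-shuffle, from top half): 14 ← 7
  undo op 1 (in-shuffle, from bottom half): 7 ← 37
So the counter at position 46 came from original position 37.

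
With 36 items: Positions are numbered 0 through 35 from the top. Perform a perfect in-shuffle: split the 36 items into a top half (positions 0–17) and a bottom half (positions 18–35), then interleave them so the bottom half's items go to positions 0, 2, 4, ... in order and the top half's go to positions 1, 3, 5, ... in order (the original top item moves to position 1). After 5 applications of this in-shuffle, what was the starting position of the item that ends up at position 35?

14

Work backwards from position 35, undoing one in-shuffle at a time:
35 ← 17 ← 8 ← 22 ← 29 ← 14
So the item now at position 35 started at position 14.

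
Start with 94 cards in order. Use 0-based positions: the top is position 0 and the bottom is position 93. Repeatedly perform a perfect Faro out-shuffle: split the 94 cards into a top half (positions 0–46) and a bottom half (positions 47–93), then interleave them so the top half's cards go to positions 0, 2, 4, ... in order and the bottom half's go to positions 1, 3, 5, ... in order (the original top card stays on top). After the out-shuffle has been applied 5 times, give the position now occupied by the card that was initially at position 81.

Track the card's position through each out-shuffle:
81 → 69 → 45 → 90 → 87 → 81

81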